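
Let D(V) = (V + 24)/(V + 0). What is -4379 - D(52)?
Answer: -56946/13 ≈ -4380.5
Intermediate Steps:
D(V) = (24 + V)/V
-4379 - D(52) = -4379 - (24 + 52)/52 = -4379 - 76/52 = -4379 - 1*19/13 = -4379 - 19/13 = -56946/13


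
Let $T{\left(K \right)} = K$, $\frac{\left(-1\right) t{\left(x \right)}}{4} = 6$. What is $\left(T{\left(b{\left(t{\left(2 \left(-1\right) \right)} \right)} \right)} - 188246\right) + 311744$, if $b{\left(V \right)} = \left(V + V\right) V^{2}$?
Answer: $95850$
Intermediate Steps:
$t{\left(x \right)} = -24$ ($t{\left(x \right)} = \left(-4\right) 6 = -24$)
$b{\left(V \right)} = 2 V^{3}$ ($b{\left(V \right)} = 2 V V^{2} = 2 V^{3}$)
$\left(T{\left(b{\left(t{\left(2 \left(-1\right) \right)} \right)} \right)} - 188246\right) + 311744 = \left(2 \left(-24\right)^{3} - 188246\right) + 311744 = \left(2 \left(-13824\right) - 188246\right) + 311744 = \left(-27648 - 188246\right) + 311744 = -215894 + 311744 = 95850$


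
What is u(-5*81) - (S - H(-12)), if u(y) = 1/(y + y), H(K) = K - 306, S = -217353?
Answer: 175798349/810 ≈ 2.1704e+5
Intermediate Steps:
H(K) = -306 + K
u(y) = 1/(2*y)
u(-5*81) - (S - H(-12)) = 1/(2*((-5*81))) - (-217353 - (-306 - 12)) = (½)/(-405) - (-217353 - 1*(-318)) = (½)*(-1/405) - (-217353 + 318) = -1/810 - 1*(-217035) = -1/810 + 217035 = 175798349/810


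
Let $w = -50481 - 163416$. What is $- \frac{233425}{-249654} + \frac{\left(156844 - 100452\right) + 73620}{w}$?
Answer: $\frac{1941210153}{5933360182} \approx 0.32717$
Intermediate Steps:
$w = -213897$ ($w = -50481 - 163416 = -213897$)
$- \frac{233425}{-249654} + \frac{\left(156844 - 100452\right) + 73620}{w} = - \frac{233425}{-249654} + \frac{\left(156844 - 100452\right) + 73620}{-213897} = \left(-233425\right) \left(- \frac{1}{249654}\right) + \left(56392 + 73620\right) \left(- \frac{1}{213897}\right) = \frac{233425}{249654} + 130012 \left(- \frac{1}{213897}\right) = \frac{233425}{249654} - \frac{130012}{213897} = \frac{1941210153}{5933360182}$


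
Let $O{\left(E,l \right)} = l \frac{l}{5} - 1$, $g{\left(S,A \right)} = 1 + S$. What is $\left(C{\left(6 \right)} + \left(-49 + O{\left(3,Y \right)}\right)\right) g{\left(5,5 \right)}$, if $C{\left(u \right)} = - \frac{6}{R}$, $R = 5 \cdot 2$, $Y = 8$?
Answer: $- \frac{1134}{5} \approx -226.8$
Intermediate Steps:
$O{\left(E,l \right)} = -1 + \frac{l^{2}}{5}$ ($O{\left(E,l \right)} = l l \frac{1}{5} - 1 = l \frac{l}{5} - 1 = \frac{l^{2}}{5} - 1 = -1 + \frac{l^{2}}{5}$)
$R = 10$
$C{\left(u \right)} = - \frac{3}{5}$ ($C{\left(u \right)} = - \frac{6}{10} = \left(-6\right) \frac{1}{10} = - \frac{3}{5}$)
$\left(C{\left(6 \right)} + \left(-49 + O{\left(3,Y \right)}\right)\right) g{\left(5,5 \right)} = \left(- \frac{3}{5} - \left(50 - \frac{64}{5}\right)\right) \left(1 + 5\right) = \left(- \frac{3}{5} + \left(-49 + \left(-1 + \frac{1}{5} \cdot 64\right)\right)\right) 6 = \left(- \frac{3}{5} + \left(-49 + \left(-1 + \frac{64}{5}\right)\right)\right) 6 = \left(- \frac{3}{5} + \left(-49 + \frac{59}{5}\right)\right) 6 = \left(- \frac{3}{5} - \frac{186}{5}\right) 6 = \left(- \frac{189}{5}\right) 6 = - \frac{1134}{5}$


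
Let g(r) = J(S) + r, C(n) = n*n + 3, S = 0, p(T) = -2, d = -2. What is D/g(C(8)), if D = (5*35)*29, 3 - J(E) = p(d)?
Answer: 5075/72 ≈ 70.486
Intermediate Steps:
J(E) = 5 (J(E) = 3 - 1*(-2) = 3 + 2 = 5)
C(n) = 3 + n² (C(n) = n² + 3 = 3 + n²)
D = 5075 (D = 175*29 = 5075)
g(r) = 5 + r
D/g(C(8)) = 5075/(5 + (3 + 8²)) = 5075/(5 + (3 + 64)) = 5075/(5 + 67) = 5075/72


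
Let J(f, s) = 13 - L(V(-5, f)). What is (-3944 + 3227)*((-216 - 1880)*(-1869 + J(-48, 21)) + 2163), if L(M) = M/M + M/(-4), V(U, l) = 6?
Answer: -2790055647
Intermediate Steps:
L(M) = 1 - M/4 (L(M) = 1 + M*(-¼) = 1 - M/4)
J(f, s) = 27/2 (J(f, s) = 13 - (1 - ¼*6) = 13 - (1 - 3/2) = 13 - 1*(-½) = 13 + ½ = 27/2)
(-3944 + 3227)*((-216 - 1880)*(-1869 + J(-48, 21)) + 2163) = (-3944 + 3227)*((-216 - 1880)*(-1869 + 27/2) + 2163) = -717*(-2096*(-3711/2) + 2163) = -717*(3889128 + 2163) = -717*3891291 = -2790055647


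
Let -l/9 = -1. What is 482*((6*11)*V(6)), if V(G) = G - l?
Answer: -95436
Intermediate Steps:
l = 9 (l = -9*(-1) = 9)
V(G) = -9 + G (V(G) = G - 1*9 = G - 9 = -9 + G)
482*((6*11)*V(6)) = 482*((6*11)*(-9 + 6)) = 482*(66*(-3)) = 482*(-198) = -95436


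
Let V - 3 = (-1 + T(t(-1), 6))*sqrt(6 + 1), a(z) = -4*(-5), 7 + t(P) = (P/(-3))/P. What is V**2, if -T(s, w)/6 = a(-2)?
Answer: 102496 - 726*sqrt(7) ≈ 1.0058e+5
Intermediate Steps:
t(P) = -22/3 (t(P) = -7 + (P/(-3))/P = -7 + (P*(-1/3))/P = -7 + (-P/3)/P = -7 - 1/3 = -22/3)
a(z) = 20
T(s, w) = -120 (T(s, w) = -6*20 = -120)
V = 3 - 121*sqrt(7) (V = 3 + (-1 - 120)*sqrt(6 + 1) = 3 - 121*sqrt(7) ≈ -317.14)
V**2 = (3 - 121*sqrt(7))**2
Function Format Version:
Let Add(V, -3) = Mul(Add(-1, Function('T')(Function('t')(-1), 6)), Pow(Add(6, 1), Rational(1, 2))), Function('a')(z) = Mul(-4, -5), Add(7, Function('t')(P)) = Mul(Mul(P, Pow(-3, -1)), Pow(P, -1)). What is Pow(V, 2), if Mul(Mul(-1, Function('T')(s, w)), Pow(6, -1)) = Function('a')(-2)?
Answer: Add(102496, Mul(-726, Pow(7, Rational(1, 2)))) ≈ 1.0058e+5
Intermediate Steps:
Function('t')(P) = Rational(-22, 3) (Function('t')(P) = Add(-7, Mul(Mul(P, Pow(-3, -1)), Pow(P, -1))) = Add(-7, Mul(Mul(P, Rational(-1, 3)), Pow(P, -1))) = Add(-7, Mul(Mul(Rational(-1, 3), P), Pow(P, -1))) = Add(-7, Rational(-1, 3)) = Rational(-22, 3))
Function('a')(z) = 20
Function('T')(s, w) = -120 (Function('T')(s, w) = Mul(-6, 20) = -120)
V = Add(3, Mul(-121, Pow(7, Rational(1, 2)))) (V = Add(3, Mul(Add(-1, -120), Pow(Add(6, 1), Rational(1, 2)))) = Add(3, Mul(-121, Pow(7, Rational(1, 2)))) ≈ -317.14)
Pow(V, 2) = Pow(Add(3, Mul(-121, Pow(7, Rational(1, 2)))), 2)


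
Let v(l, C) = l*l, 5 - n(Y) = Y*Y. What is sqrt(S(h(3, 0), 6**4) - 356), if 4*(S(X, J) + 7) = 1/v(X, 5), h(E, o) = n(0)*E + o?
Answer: I*sqrt(326699)/30 ≈ 19.053*I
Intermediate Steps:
n(Y) = 5 - Y**2 (n(Y) = 5 - Y*Y = 5 - Y**2)
h(E, o) = o + 5*E (h(E, o) = (5 - 1*0**2)*E + o = (5 - 1*0)*E + o = (5 + 0)*E + o = 5*E + o = o + 5*E)
v(l, C) = l**2
S(X, J) = -7 + 1/(4*X**2) (S(X, J) = -7 + 1/(4*(X**2)) = -7 + 1/(4*X**2))
sqrt(S(h(3, 0), 6**4) - 356) = sqrt((-7 + 1/(4*(0 + 5*3)**2)) - 356) = sqrt((-7 + 1/(4*(0 + 15)**2)) - 356) = sqrt((-7 + (1/4)/15**2) - 356) = sqrt((-7 + (1/4)*(1/225)) - 356) = sqrt((-7 + 1/900) - 356) = sqrt(-6299/900 - 356) = sqrt(-326699/900) = I*sqrt(326699)/30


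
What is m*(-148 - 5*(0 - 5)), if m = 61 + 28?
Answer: -10947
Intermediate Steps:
m = 89
m*(-148 - 5*(0 - 5)) = 89*(-148 - 5*(0 - 5)) = 89*(-148 - 5*(-5)) = 89*(-148 + 25) = 89*(-123) = -10947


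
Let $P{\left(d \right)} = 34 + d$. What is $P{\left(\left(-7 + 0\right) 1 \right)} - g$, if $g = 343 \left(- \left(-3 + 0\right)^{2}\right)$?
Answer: $3114$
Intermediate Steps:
$g = -3087$ ($g = 343 \left(- \left(-3\right)^{2}\right) = 343 \left(\left(-1\right) 9\right) = 343 \left(-9\right) = -3087$)
$P{\left(\left(-7 + 0\right) 1 \right)} - g = \left(34 + \left(-7 + 0\right) 1\right) - -3087 = \left(34 - 7\right) + 3087 = 27 + 3087 = 3114$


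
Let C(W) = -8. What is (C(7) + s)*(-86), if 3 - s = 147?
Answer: 13072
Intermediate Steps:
s = -144 (s = 3 - 1*147 = 3 - 147 = -144)
(C(7) + s)*(-86) = (-8 - 144)*(-86) = -152*(-86) = 13072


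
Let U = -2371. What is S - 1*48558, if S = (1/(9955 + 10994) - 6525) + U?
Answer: -1203603845/20949 ≈ -57454.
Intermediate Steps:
S = -186362303/20949 (S = (1/(9955 + 10994) - 6525) - 2371 = (1/20949 - 6525) - 2371 = -136692224/20949 - 2371 = -186362303/20949 ≈ -8896.0)
S - 1*48558 = -186362303/20949 - 1*48558 = -186362303/20949 - 48558 = -1203603845/20949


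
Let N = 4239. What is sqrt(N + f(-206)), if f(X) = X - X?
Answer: 3*sqrt(471) ≈ 65.108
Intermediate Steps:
f(X) = 0
sqrt(N + f(-206)) = sqrt(4239 + 0) = sqrt(4239) = 3*sqrt(471)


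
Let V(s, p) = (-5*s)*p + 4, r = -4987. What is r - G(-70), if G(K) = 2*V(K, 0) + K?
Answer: -4925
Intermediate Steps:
V(s, p) = 4 - 5*p*s (V(s, p) = -5*p*s + 4 = 4 - 5*p*s)
G(K) = 8 + K (G(K) = 2*(4 - 5*0*K) + K = 2*(4 + 0) + K = 2*4 + K = 8 + K)
r - G(-70) = -4987 - (8 - 70) = -4987 - 1*(-62) = -4987 + 62 = -4925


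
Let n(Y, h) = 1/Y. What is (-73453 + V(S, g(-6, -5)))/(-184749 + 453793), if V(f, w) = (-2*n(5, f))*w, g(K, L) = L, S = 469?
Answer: -73451/269044 ≈ -0.27301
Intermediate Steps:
n(Y, h) = 1/Y
V(f, w) = -2*w/5 (V(f, w) = (-2/5)*w = (-2*⅕)*w = -2*w/5)
(-73453 + V(S, g(-6, -5)))/(-184749 + 453793) = (-73453 - ⅖*(-5))/(-184749 + 453793) = (-73453 + 2)/269044 = -73451*1/269044 = -73451/269044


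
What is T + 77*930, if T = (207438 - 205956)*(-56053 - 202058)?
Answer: -382448892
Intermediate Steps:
T = -382520502 (T = 1482*(-258111) = -382520502)
T + 77*930 = -382520502 + 77*930 = -382520502 + 71610 = -382448892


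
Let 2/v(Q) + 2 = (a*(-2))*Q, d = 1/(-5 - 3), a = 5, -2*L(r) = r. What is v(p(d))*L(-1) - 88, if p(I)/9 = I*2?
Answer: -3606/41 ≈ -87.951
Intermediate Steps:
L(r) = -r/2
d = -⅛ (d = 1/(-8) = -⅛ ≈ -0.12500)
p(I) = 18*I (p(I) = 9*(I*2) = 9*(2*I) = 18*I)
v(Q) = 2/(-2 - 10*Q) (v(Q) = 2/(-2 + (5*(-2))*Q) = 2/(-2 - 10*Q))
v(p(d))*L(-1) - 88 = (-1/(1 + 5*(18*(-⅛))))*(-½*(-1)) - 88 = -1/(1 + 5*(-9/4))*(½) - 88 = -1/(1 - 45/4)*(½) - 88 = -1/(-41/4)*(½) - 88 = -1*(-4/41)*(½) - 88 = (4/41)*(½) - 88 = 2/41 - 88 = -3606/41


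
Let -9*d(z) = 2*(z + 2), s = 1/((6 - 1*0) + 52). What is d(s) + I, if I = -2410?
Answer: -69903/29 ≈ -2410.4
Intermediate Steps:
s = 1/58 (s = 1/((6 + 0) + 52) = 1/(6 + 52) = 1/58 ≈ 0.017241)
d(z) = -4/9 - 2*z/9 (d(z) = -2*(z + 2)/9 = -2*(2 + z)/9 = -(4 + 2*z)/9 = -4/9 - 2*z/9)
d(s) + I = (-4/9 - 2/9*1/58) - 2410 = (-4/9 - 1/261) - 2410 = -13/29 - 2410 = -69903/29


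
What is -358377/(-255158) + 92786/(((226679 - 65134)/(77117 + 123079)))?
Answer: 4739716249289313/41219499110 ≈ 1.1499e+5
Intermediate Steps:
-358377/(-255158) + 92786/(((226679 - 65134)/(77117 + 123079))) = -358377*(-1/255158) + 92786/((161545/200196)) = 358377/255158 + 92786/((161545*(1/200196))) = 358377/255158 + 92786/(161545/200196) = 358377/255158 + 92786*(200196/161545) = 358377/255158 + 18575386056/161545 = 4739716249289313/41219499110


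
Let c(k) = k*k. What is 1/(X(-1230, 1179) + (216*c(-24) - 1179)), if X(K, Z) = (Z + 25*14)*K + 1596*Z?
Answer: 1/124251 ≈ 8.0482e-6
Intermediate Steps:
c(k) = k**2
X(K, Z) = 1596*Z + K*(350 + Z) (X(K, Z) = (Z + 350)*K + 1596*Z = (350 + Z)*K + 1596*Z = K*(350 + Z) + 1596*Z = 1596*Z + K*(350 + Z))
1/(X(-1230, 1179) + (216*c(-24) - 1179)) = 1/((350*(-1230) + 1596*1179 - 1230*1179) + (216*(-24)**2 - 1179)) = 1/((-430500 + 1881684 - 1450170) + (216*576 - 1179)) = 1/(1014 + (124416 - 1179)) = 1/(1014 + 123237) = 1/124251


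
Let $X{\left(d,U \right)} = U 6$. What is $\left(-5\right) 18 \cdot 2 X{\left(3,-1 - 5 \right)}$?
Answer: $6480$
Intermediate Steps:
$X{\left(d,U \right)} = 6 U$
$\left(-5\right) 18 \cdot 2 X{\left(3,-1 - 5 \right)} = \left(-5\right) 18 \cdot 2 \cdot 6 \left(-1 - 5\right) = - 90 \cdot 2 \cdot 6 \left(-1 - 5\right) = - 90 \cdot 2 \cdot 6 \left(-6\right) = - 90 \cdot 2 \left(-36\right) = \left(-90\right) \left(-72\right) = 6480$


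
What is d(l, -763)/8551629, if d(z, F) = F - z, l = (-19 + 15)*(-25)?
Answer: -863/8551629 ≈ -0.00010092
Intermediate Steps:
l = 100 (l = -4*(-25) = 100)
d(l, -763)/8551629 = (-763 - 1*100)/8551629 = (-763 - 100)*(1/8551629) = -863*1/8551629 = -863/8551629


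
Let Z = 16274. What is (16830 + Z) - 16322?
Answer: 16782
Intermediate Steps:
(16830 + Z) - 16322 = (16830 + 16274) - 16322 = 33104 - 16322 = 16782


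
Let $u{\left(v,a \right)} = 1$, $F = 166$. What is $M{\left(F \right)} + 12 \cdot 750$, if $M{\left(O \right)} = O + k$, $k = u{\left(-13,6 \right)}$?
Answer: $9167$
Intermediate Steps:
$k = 1$
$M{\left(O \right)} = 1 + O$ ($M{\left(O \right)} = O + 1 = 1 + O$)
$M{\left(F \right)} + 12 \cdot 750 = \left(1 + 166\right) + 12 \cdot 750 = 167 + 9000 = 9167$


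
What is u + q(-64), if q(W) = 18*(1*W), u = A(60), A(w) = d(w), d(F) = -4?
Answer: -1156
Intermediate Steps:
A(w) = -4
u = -4
q(W) = 18*W
u + q(-64) = -4 + 18*(-64) = -4 - 1152 = -1156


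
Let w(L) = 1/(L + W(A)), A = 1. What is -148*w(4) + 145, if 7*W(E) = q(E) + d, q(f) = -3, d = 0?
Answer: 2589/25 ≈ 103.56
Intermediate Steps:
W(E) = -3/7 (W(E) = (-3 + 0)/7 = (⅐)*(-3) = -3/7)
w(L) = 1/(-3/7 + L) (w(L) = 1/(L - 3/7) = 1/(-3/7 + L))
-148*w(4) + 145 = -1036/(-3 + 7*4) + 145 = -1036/(-3 + 28) + 145 = -1036/25 + 145 = 2589/25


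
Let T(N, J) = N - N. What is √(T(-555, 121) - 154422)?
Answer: 3*I*√17158 ≈ 392.97*I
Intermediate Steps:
T(N, J) = 0
√(T(-555, 121) - 154422) = √(0 - 154422) = √(-154422) = 3*I*√17158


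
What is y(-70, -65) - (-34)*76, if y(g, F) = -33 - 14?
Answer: 2537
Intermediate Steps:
y(g, F) = -47
y(-70, -65) - (-34)*76 = -47 - (-34)*76 = -47 - 1*(-2584) = -47 + 2584 = 2537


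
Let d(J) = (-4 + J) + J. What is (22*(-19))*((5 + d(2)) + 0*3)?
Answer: -2090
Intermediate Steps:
d(J) = -4 + 2*J
(22*(-19))*((5 + d(2)) + 0*3) = (22*(-19))*((5 + (-4 + 2*2)) + 0*3) = -418*((5 + (-4 + 4)) + 0) = -418*((5 + 0) + 0) = -418*(5 + 0) = -418*5 = -2090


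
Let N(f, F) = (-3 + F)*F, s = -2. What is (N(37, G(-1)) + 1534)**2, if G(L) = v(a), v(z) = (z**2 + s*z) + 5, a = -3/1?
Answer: 3511876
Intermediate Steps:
a = -3 (a = -3*1 = -3)
v(z) = 5 + z**2 - 2*z (v(z) = (z**2 - 2*z) + 5 = 5 + z**2 - 2*z)
G(L) = 20 (G(L) = 5 + (-3)**2 - 2*(-3) = 5 + 9 + 6 = 20)
N(f, F) = F*(-3 + F)
(N(37, G(-1)) + 1534)**2 = (20*(-3 + 20) + 1534)**2 = (20*17 + 1534)**2 = (340 + 1534)**2 = 1874**2 = 3511876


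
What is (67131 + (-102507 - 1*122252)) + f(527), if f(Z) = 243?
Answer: -157385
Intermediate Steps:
(67131 + (-102507 - 1*122252)) + f(527) = (67131 + (-102507 - 1*122252)) + 243 = (67131 + (-102507 - 122252)) + 243 = (67131 - 224759) + 243 = -157628 + 243 = -157385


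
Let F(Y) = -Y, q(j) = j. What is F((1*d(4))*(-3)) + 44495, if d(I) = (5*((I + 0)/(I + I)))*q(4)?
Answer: 44525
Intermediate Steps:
d(I) = 10 (d(I) = (5*((I + 0)/(I + I)))*4 = (5*(I/((2*I))))*4 = (5*(I*(1/(2*I))))*4 = (5*(½))*4 = (5/2)*4 = 10)
F((1*d(4))*(-3)) + 44495 = -1*10*(-3) + 44495 = -10*(-3) + 44495 = -1*(-30) + 44495 = 30 + 44495 = 44525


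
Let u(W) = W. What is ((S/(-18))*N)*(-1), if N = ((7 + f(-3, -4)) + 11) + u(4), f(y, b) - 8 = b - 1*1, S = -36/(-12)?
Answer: 25/6 ≈ 4.1667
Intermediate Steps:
S = 3 (S = -36*(-1/12) = 3)
f(y, b) = 7 + b (f(y, b) = 8 + (b - 1*1) = 8 + (b - 1) = 8 + (-1 + b) = 7 + b)
N = 25 (N = ((7 + (7 - 4)) + 11) + 4 = ((7 + 3) + 11) + 4 = (10 + 11) + 4 = 21 + 4 = 25)
((S/(-18))*N)*(-1) = ((3/(-18))*25)*(-1) = ((3*(-1/18))*25)*(-1) = -1/6*25*(-1) = -25/6*(-1) = 25/6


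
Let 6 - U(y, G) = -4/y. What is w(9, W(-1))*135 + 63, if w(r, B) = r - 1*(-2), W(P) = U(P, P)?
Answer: 1548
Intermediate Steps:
U(y, G) = 6 + 4/y (U(y, G) = 6 - (-4)/y = 6 + 4/y)
W(P) = 6 + 4/P
w(r, B) = 2 + r (w(r, B) = r + 2 = 2 + r)
w(9, W(-1))*135 + 63 = (2 + 9)*135 + 63 = 11*135 + 63 = 1485 + 63 = 1548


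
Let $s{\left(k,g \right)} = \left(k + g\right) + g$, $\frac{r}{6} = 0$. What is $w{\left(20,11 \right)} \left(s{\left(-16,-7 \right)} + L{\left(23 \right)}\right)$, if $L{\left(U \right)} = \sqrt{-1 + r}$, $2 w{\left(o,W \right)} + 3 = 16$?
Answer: $-195 + \frac{13 i}{2} \approx -195.0 + 6.5 i$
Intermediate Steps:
$r = 0$ ($r = 6 \cdot 0 = 0$)
$w{\left(o,W \right)} = \frac{13}{2}$ ($w{\left(o,W \right)} = - \frac{3}{2} + \frac{1}{2} \cdot 16 = - \frac{3}{2} + 8 = \frac{13}{2}$)
$L{\left(U \right)} = i$ ($L{\left(U \right)} = \sqrt{-1 + 0} = \sqrt{-1} = i$)
$s{\left(k,g \right)} = k + 2 g$ ($s{\left(k,g \right)} = \left(g + k\right) + g = k + 2 g$)
$w{\left(20,11 \right)} \left(s{\left(-16,-7 \right)} + L{\left(23 \right)}\right) = \frac{13 \left(\left(-16 + 2 \left(-7\right)\right) + i\right)}{2} = \frac{13 \left(\left(-16 - 14\right) + i\right)}{2} = \frac{13 \left(-30 + i\right)}{2} = -195 + \frac{13 i}{2}$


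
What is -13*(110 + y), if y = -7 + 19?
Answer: -1586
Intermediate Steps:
y = 12
-13*(110 + y) = -13*(110 + 12) = -13*122 = -1586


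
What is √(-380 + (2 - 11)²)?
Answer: I*√299 ≈ 17.292*I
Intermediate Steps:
√(-380 + (2 - 11)²) = √(-380 + (-9)²) = √(-380 + 81) = √(-299) = I*√299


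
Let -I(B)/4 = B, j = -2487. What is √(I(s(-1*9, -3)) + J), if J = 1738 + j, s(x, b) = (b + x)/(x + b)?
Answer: I*√753 ≈ 27.441*I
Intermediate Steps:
s(x, b) = 1 (s(x, b) = (b + x)/(b + x) = 1)
I(B) = -4*B
J = -749 (J = 1738 - 2487 = -749)
√(I(s(-1*9, -3)) + J) = √(-4*1 - 749) = √(-4 - 749) = √(-753) = I*√753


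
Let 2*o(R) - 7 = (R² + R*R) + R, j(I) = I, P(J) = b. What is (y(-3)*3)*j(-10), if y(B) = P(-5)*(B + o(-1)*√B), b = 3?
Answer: 270 - 360*I*√3 ≈ 270.0 - 623.54*I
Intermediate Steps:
P(J) = 3
o(R) = 7/2 + R² + R/2 (o(R) = 7/2 + ((R² + R*R) + R)/2 = 7/2 + ((R² + R²) + R)/2 = 7/2 + (2*R² + R)/2 = 7/2 + (R + 2*R²)/2 = 7/2 + (R² + R/2) = 7/2 + R² + R/2)
y(B) = 3*B + 12*√B (y(B) = 3*(B + (7/2 + (-1)² + (½)*(-1))*√B) = 3*(B + (7/2 + 1 - ½)*√B) = 3*(B + 4*√B) = 3*B + 12*√B)
(y(-3)*3)*j(-10) = ((3*(-3) + 12*√(-3))*3)*(-10) = ((-9 + 12*(I*√3))*3)*(-10) = ((-9 + 12*I*√3)*3)*(-10) = (-27 + 36*I*√3)*(-10) = 270 - 360*I*√3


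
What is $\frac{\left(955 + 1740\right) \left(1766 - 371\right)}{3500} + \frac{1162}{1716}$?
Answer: $\frac{9222017}{8580} \approx 1074.8$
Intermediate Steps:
$\frac{\left(955 + 1740\right) \left(1766 - 371\right)}{3500} + \frac{1162}{1716} = 2695 \cdot 1395 \cdot \frac{1}{3500} + 1162 \cdot \frac{1}{1716} = 3759525 \cdot \frac{1}{3500} + \frac{581}{858} = \frac{21483}{20} + \frac{581}{858} = \frac{9222017}{8580}$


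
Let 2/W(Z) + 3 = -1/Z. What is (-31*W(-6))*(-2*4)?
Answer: -2976/17 ≈ -175.06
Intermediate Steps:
W(Z) = 2/(-3 - 1/Z)
(-31*W(-6))*(-2*4) = (-(-62)*(-6)/(1 + 3*(-6)))*(-2*4) = -(-62)*(-6)/(1 - 18)*(-8) = -(-62)*(-6)/(-17)*(-8) = -(-62)*(-6)*(-1)/17*(-8) = -31*(-12/17)*(-8) = (372/17)*(-8) = -2976/17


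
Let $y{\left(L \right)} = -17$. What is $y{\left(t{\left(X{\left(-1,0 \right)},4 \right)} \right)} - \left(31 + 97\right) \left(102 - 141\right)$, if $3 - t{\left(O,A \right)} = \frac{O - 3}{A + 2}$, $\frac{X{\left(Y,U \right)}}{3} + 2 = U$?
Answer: $4975$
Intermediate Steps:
$X{\left(Y,U \right)} = -6 + 3 U$
$t{\left(O,A \right)} = 3 - \frac{-3 + O}{2 + A}$ ($t{\left(O,A \right)} = 3 - \frac{O - 3}{A + 2} = 3 - \frac{-3 + O}{2 + A}$)
$y{\left(t{\left(X{\left(-1,0 \right)},4 \right)} \right)} - \left(31 + 97\right) \left(102 - 141\right) = -17 - \left(31 + 97\right) \left(102 - 141\right) = -17 - 128 \left(-39\right) = -17 - -4992 = -17 + 4992 = 4975$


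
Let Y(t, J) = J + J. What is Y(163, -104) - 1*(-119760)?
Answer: 119552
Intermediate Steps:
Y(t, J) = 2*J
Y(163, -104) - 1*(-119760) = 2*(-104) - 1*(-119760) = -208 + 119760 = 119552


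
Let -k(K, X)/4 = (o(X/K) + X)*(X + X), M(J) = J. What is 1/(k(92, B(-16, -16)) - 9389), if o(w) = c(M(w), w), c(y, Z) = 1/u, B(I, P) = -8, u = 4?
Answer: -1/9885 ≈ -0.00010116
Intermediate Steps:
c(y, Z) = ¼ (c(y, Z) = 1/4 = ¼)
o(w) = ¼
k(K, X) = -8*X*(¼ + X) (k(K, X) = -4*(¼ + X)*(X + X) = -4*(¼ + X)*2*X = -8*X*(¼ + X))
1/(k(92, B(-16, -16)) - 9389) = 1/(-2*(-8)*(1 + 4*(-8)) - 9389) = 1/(-2*(-8)*(1 - 32) - 9389) = 1/(-2*(-8)*(-31) - 9389) = 1/(-496 - 9389) = 1/(-9885) = -1/9885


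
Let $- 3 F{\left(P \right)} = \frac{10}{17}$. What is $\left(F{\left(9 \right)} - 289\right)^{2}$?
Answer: $\frac{217533001}{2601} \approx 83634.0$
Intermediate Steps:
$F{\left(P \right)} = - \frac{10}{51}$ ($F{\left(P \right)} = - \frac{10 \cdot \frac{1}{17}}{3} = \left(- \frac{1}{3}\right) \frac{10}{17} = - \frac{10}{51}$)
$\left(F{\left(9 \right)} - 289\right)^{2} = \left(- \frac{10}{51} - 289\right)^{2} = \left(- \frac{14749}{51}\right)^{2} = \frac{217533001}{2601}$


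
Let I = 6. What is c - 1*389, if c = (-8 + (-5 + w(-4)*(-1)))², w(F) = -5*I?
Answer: -100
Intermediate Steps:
w(F) = -30 (w(F) = -5*6 = -30)
c = 289 (c = (-8 + (-5 - 30*(-1)))² = (-8 + (-5 + 30))² = (-8 + 25)² = 17² = 289)
c - 1*389 = 289 - 1*389 = 289 - 389 = -100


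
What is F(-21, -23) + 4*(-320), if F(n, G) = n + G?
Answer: -1324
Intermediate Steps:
F(n, G) = G + n
F(-21, -23) + 4*(-320) = (-23 - 21) + 4*(-320) = -44 - 1280 = -1324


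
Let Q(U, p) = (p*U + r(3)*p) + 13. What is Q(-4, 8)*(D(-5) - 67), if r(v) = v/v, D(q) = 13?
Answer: 594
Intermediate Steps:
r(v) = 1
Q(U, p) = 13 + p + U*p (Q(U, p) = (p*U + 1*p) + 13 = (U*p + p) + 13 = (p + U*p) + 13 = 13 + p + U*p)
Q(-4, 8)*(D(-5) - 67) = (13 + 8 - 4*8)*(13 - 67) = (13 + 8 - 32)*(-54) = -11*(-54) = 594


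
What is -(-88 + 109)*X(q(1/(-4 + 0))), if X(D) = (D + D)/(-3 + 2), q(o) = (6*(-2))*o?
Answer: 126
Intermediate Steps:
q(o) = -12*o
X(D) = -2*D (X(D) = (2*D)/(-1) = (2*D)*(-1) = -2*D)
-(-88 + 109)*X(q(1/(-4 + 0))) = -(-88 + 109)*(-(-24)/(-4 + 0)) = -21*(-(-24)/(-4)) = -21*(-(-24)*(-1)/4) = -21*(-2*3) = -21*(-6) = -1*(-126) = 126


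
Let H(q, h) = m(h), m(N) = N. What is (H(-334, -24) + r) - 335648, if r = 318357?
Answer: -17315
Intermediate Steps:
H(q, h) = h
(H(-334, -24) + r) - 335648 = (-24 + 318357) - 335648 = 318333 - 335648 = -17315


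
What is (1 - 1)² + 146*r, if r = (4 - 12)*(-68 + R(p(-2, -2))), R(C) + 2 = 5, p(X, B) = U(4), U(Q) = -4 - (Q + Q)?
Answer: 75920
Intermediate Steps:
U(Q) = -4 - 2*Q
p(X, B) = -12 (p(X, B) = -4 - 2*4 = -4 - 8 = -12)
R(C) = 3 (R(C) = -2 + 5 = 3)
r = 520 (r = (4 - 12)*(-68 + 3) = -8*(-65) = 520)
(1 - 1)² + 146*r = (1 - 1)² + 146*520 = 0² + 75920 = 0 + 75920 = 75920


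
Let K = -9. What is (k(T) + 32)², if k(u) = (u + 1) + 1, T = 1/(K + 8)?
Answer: 1089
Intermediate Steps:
T = -1 (T = 1/(-9 + 8) = 1/(-1) = -1)
k(u) = 2 + u (k(u) = (1 + u) + 1 = 2 + u)
(k(T) + 32)² = ((2 - 1) + 32)² = (1 + 32)² = 33² = 1089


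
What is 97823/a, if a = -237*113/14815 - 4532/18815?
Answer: -5453519264435/114205219 ≈ -47752.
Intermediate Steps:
a = -114205219/55748845 (a = -26781*1/14815 - 4532*1/18815 = -26781/14815 - 4532/18815 = -114205219/55748845 ≈ -2.0486)
97823/a = 97823/(-114205219/55748845) = 97823*(-55748845/114205219) = -5453519264435/114205219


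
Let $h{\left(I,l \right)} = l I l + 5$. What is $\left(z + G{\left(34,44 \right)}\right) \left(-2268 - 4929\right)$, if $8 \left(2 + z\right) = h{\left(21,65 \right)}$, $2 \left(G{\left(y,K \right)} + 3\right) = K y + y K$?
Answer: $- \frac{362217813}{4} \approx -9.0554 \cdot 10^{7}$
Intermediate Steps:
$G{\left(y,K \right)} = -3 + K y$ ($G{\left(y,K \right)} = -3 + \frac{K y + y K}{2} = -3 + \frac{K y + K y}{2} = -3 + \frac{2 K y}{2} = -3 + K y$)
$h{\left(I,l \right)} = 5 + I l^{2}$ ($h{\left(I,l \right)} = I l l + 5 = I l^{2} + 5 = 5 + I l^{2}$)
$z = \frac{44357}{4}$ ($z = -2 + \frac{5 + 21 \cdot 65^{2}}{8} = -2 + \frac{5 + 21 \cdot 4225}{8} = -2 + \frac{5 + 88725}{8} = -2 + \frac{1}{8} \cdot 88730 = -2 + \frac{44365}{4} = \frac{44357}{4} \approx 11089.0$)
$\left(z + G{\left(34,44 \right)}\right) \left(-2268 - 4929\right) = \left(\frac{44357}{4} + \left(-3 + 44 \cdot 34\right)\right) \left(-2268 - 4929\right) = \left(\frac{44357}{4} + \left(-3 + 1496\right)\right) \left(-7197\right) = \left(\frac{44357}{4} + 1493\right) \left(-7197\right) = \frac{50329}{4} \left(-7197\right) = - \frac{362217813}{4}$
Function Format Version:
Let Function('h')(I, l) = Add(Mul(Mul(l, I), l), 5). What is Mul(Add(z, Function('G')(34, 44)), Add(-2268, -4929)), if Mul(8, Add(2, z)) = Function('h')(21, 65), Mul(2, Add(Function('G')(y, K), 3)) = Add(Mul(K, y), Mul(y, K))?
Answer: Rational(-362217813, 4) ≈ -9.0554e+7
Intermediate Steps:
Function('G')(y, K) = Add(-3, Mul(K, y)) (Function('G')(y, K) = Add(-3, Mul(Rational(1, 2), Add(Mul(K, y), Mul(y, K)))) = Add(-3, Mul(Rational(1, 2), Add(Mul(K, y), Mul(K, y)))) = Add(-3, Mul(Rational(1, 2), Mul(2, K, y))) = Add(-3, Mul(K, y)))
Function('h')(I, l) = Add(5, Mul(I, Pow(l, 2))) (Function('h')(I, l) = Add(Mul(Mul(I, l), l), 5) = Add(Mul(I, Pow(l, 2)), 5) = Add(5, Mul(I, Pow(l, 2))))
z = Rational(44357, 4) (z = Add(-2, Mul(Rational(1, 8), Add(5, Mul(21, Pow(65, 2))))) = Add(-2, Mul(Rational(1, 8), Add(5, Mul(21, 4225)))) = Add(-2, Mul(Rational(1, 8), Add(5, 88725))) = Add(-2, Mul(Rational(1, 8), 88730)) = Add(-2, Rational(44365, 4)) = Rational(44357, 4) ≈ 11089.)
Mul(Add(z, Function('G')(34, 44)), Add(-2268, -4929)) = Mul(Add(Rational(44357, 4), Add(-3, Mul(44, 34))), Add(-2268, -4929)) = Mul(Add(Rational(44357, 4), Add(-3, 1496)), -7197) = Mul(Add(Rational(44357, 4), 1493), -7197) = Mul(Rational(50329, 4), -7197) = Rational(-362217813, 4)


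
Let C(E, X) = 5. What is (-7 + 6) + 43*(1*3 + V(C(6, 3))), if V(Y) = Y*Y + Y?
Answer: 1418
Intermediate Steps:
V(Y) = Y + Y² (V(Y) = Y² + Y = Y + Y²)
(-7 + 6) + 43*(1*3 + V(C(6, 3))) = (-7 + 6) + 43*(1*3 + 5*(1 + 5)) = -1 + 43*(3 + 5*6) = -1 + 43*(3 + 30) = -1 + 43*33 = -1 + 1419 = 1418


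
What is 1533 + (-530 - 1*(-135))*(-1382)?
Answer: 547423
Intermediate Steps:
1533 + (-530 - 1*(-135))*(-1382) = 1533 + (-530 + 135)*(-1382) = 1533 - 395*(-1382) = 1533 + 545890 = 547423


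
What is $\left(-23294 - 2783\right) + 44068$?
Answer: $17991$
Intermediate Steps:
$\left(-23294 - 2783\right) + 44068 = -26077 + 44068 = 17991$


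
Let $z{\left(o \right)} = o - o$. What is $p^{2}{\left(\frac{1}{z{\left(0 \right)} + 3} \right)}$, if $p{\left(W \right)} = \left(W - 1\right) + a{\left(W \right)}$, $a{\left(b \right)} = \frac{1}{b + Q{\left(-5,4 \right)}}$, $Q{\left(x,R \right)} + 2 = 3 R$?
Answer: $\frac{2809}{8649} \approx 0.32478$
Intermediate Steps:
$Q{\left(x,R \right)} = -2 + 3 R$
$a{\left(b \right)} = \frac{1}{10 + b}$ ($a{\left(b \right)} = \frac{1}{b + \left(-2 + 3 \cdot 4\right)} = \frac{1}{b + \left(-2 + 12\right)} = \frac{1}{b + 10} = \frac{1}{10 + b}$)
$z{\left(o \right)} = 0$
$p{\left(W \right)} = -1 + W + \frac{1}{10 + W}$ ($p{\left(W \right)} = \left(W - 1\right) + \frac{1}{10 + W} = \left(-1 + W\right) + \frac{1}{10 + W} = -1 + W + \frac{1}{10 + W}$)
$p^{2}{\left(\frac{1}{z{\left(0 \right)} + 3} \right)} = \left(\frac{1 + \left(-1 + \frac{1}{0 + 3}\right) \left(10 + \frac{1}{0 + 3}\right)}{10 + \frac{1}{0 + 3}}\right)^{2} = \left(\frac{1 + \left(-1 + \frac{1}{3}\right) \left(10 + \frac{1}{3}\right)}{10 + \frac{1}{3}}\right)^{2} = \left(\frac{1 - \frac{62}{9}}{\frac{31}{3}}\right)^{2} = \left(\frac{3 \left(1 - \frac{62}{9}\right)}{31}\right)^{2} = \left(\frac{3}{31} \left(- \frac{53}{9}\right)\right)^{2} = \left(- \frac{53}{93}\right)^{2} = \frac{2809}{8649}$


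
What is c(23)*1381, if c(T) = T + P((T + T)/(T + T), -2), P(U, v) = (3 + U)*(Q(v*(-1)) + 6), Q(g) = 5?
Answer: 92527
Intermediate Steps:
P(U, v) = 33 + 11*U (P(U, v) = (3 + U)*(5 + 6) = (3 + U)*11 = 33 + 11*U)
c(T) = 44 + T (c(T) = T + (33 + 11*((T + T)/(T + T))) = T + (33 + 11*((2*T)/((2*T)))) = T + (33 + 11*((2*T)*(1/(2*T)))) = T + (33 + 11*1) = T + (33 + 11) = T + 44 = 44 + T)
c(23)*1381 = (44 + 23)*1381 = 67*1381 = 92527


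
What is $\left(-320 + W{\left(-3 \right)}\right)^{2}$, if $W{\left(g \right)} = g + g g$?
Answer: $98596$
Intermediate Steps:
$W{\left(g \right)} = g + g^{2}$
$\left(-320 + W{\left(-3 \right)}\right)^{2} = \left(-320 - 3 \left(1 - 3\right)\right)^{2} = \left(-320 - -6\right)^{2} = \left(-320 + 6\right)^{2} = \left(-314\right)^{2} = 98596$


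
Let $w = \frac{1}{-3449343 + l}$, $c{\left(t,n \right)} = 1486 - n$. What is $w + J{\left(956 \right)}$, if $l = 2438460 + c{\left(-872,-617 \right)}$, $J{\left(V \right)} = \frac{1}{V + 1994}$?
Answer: $\frac{100583}{297590100} \approx 0.00033799$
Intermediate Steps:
$J{\left(V \right)} = \frac{1}{1994 + V}$
$l = 2440563$ ($l = 2438460 + \left(1486 - -617\right) = 2438460 + \left(1486 + 617\right) = 2438460 + 2103 = 2440563$)
$w = - \frac{1}{1008780}$ ($w = \frac{1}{-3449343 + 2440563} = \frac{1}{-1008780} = - \frac{1}{1008780} \approx -9.913 \cdot 10^{-7}$)
$w + J{\left(956 \right)} = - \frac{1}{1008780} + \frac{1}{1994 + 956} = - \frac{1}{1008780} + \frac{1}{2950} = \frac{100583}{297590100}$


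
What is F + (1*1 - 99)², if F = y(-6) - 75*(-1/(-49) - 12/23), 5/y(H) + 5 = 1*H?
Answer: 119521278/12397 ≈ 9641.1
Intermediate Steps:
y(H) = 5/(-5 + H) (y(H) = 5/(-5 + 1*H) = 5/(-5 + H))
F = 460490/12397 (F = 5/(-5 - 6) - 75*(-1/(-49) - 12/23) = 5/(-11) - 75*(-1*(-1/49) - 12*1/23) = 5*(-1/11) - 75*(1/49 - 12/23) = -5/11 - 75*(-565/1127) = -5/11 + 42375/1127 = 460490/12397 ≈ 37.145)
F + (1*1 - 99)² = 460490/12397 + (1*1 - 99)² = 460490/12397 + (1 - 99)² = 460490/12397 + (-98)² = 460490/12397 + 9604 = 119521278/12397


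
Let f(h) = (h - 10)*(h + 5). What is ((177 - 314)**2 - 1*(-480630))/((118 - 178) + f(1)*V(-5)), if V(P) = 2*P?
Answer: 499399/480 ≈ 1040.4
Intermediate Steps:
f(h) = (-10 + h)*(5 + h)
((177 - 314)**2 - 1*(-480630))/((118 - 178) + f(1)*V(-5)) = ((177 - 314)**2 - 1*(-480630))/((118 - 178) + (-50 + 1**2 - 5*1)*(2*(-5))) = ((-137)**2 + 480630)/(-60 + (-50 + 1 - 5)*(-10)) = (18769 + 480630)/(-60 - 54*(-10)) = 499399/(-60 + 540) = 499399/480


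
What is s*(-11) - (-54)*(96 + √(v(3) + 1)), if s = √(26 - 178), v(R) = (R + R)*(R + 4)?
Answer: 5184 + 54*√43 - 22*I*√38 ≈ 5538.1 - 135.62*I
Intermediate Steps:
v(R) = 2*R*(4 + R) (v(R) = (2*R)*(4 + R) = 2*R*(4 + R))
s = 2*I*√38 (s = √(-152) = 2*I*√38 ≈ 12.329*I)
s*(-11) - (-54)*(96 + √(v(3) + 1)) = (2*I*√38)*(-11) - (-54)*(96 + √(2*3*(4 + 3) + 1)) = -22*I*√38 - (-54)*(96 + √(2*3*7 + 1)) = -22*I*√38 - (-54)*(96 + √(42 + 1)) = -22*I*√38 - (-54)*(96 + √43) = -22*I*√38 - (-5184 - 54*√43) = -22*I*√38 + (5184 + 54*√43) = 5184 + 54*√43 - 22*I*√38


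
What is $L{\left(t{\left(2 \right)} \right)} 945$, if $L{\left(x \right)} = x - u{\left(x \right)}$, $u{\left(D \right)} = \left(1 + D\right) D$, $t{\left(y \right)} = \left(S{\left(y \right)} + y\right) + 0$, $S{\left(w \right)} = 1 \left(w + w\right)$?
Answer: $-34020$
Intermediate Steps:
$S{\left(w \right)} = 2 w$ ($S{\left(w \right)} = 1 \cdot 2 w = 2 w$)
$t{\left(y \right)} = 3 y$ ($t{\left(y \right)} = \left(2 y + y\right) + 0 = 3 y + 0 = 3 y$)
$u{\left(D \right)} = D \left(1 + D\right)$
$L{\left(x \right)} = x - x \left(1 + x\right)$
$L{\left(t{\left(2 \right)} \right)} 945 = - \left(3 \cdot 2\right)^{2} \cdot 945 = - 6^{2} \cdot 945 = \left(-1\right) 36 \cdot 945 = \left(-36\right) 945 = -34020$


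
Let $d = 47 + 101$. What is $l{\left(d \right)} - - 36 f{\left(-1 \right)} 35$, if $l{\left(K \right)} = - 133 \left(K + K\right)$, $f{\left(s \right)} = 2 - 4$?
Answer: $-41888$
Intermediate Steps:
$f{\left(s \right)} = -2$
$d = 148$
$l{\left(K \right)} = - 266 K$ ($l{\left(K \right)} = - 133 \cdot 2 K = - 266 K$)
$l{\left(d \right)} - - 36 f{\left(-1 \right)} 35 = \left(-266\right) 148 - \left(-36\right) \left(-2\right) 35 = -39368 - 72 \cdot 35 = -39368 - 2520 = -41888$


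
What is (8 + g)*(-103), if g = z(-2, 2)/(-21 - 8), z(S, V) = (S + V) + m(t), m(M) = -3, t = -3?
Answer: -24205/29 ≈ -834.66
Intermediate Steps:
z(S, V) = -3 + S + V (z(S, V) = (S + V) - 3 = -3 + S + V)
g = 3/29 (g = (-3 - 2 + 2)/(-21 - 8) = -3/(-29) = -1/29*(-3) = 3/29 ≈ 0.10345)
(8 + g)*(-103) = (8 + 3/29)*(-103) = (235/29)*(-103) = -24205/29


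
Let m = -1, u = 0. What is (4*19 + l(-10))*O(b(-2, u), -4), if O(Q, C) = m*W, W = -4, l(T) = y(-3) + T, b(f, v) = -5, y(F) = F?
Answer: 252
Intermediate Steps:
l(T) = -3 + T
O(Q, C) = 4 (O(Q, C) = -1*(-4) = 4)
(4*19 + l(-10))*O(b(-2, u), -4) = (4*19 + (-3 - 10))*4 = (76 - 13)*4 = 63*4 = 252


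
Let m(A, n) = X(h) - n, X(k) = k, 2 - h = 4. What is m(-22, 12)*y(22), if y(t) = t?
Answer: -308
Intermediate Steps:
h = -2 (h = 2 - 1*4 = 2 - 4 = -2)
m(A, n) = -2 - n
m(-22, 12)*y(22) = (-2 - 1*12)*22 = (-2 - 12)*22 = -14*22 = -308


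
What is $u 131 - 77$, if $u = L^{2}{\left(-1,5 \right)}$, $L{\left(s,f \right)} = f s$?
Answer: $3198$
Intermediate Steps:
$u = 25$ ($u = \left(5 \left(-1\right)\right)^{2} = \left(-5\right)^{2} = 25$)
$u 131 - 77 = 25 \cdot 131 - 77 = 3275 - 77 = 3198$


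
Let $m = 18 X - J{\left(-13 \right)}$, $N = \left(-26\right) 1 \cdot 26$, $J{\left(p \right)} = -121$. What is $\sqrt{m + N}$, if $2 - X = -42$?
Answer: $\sqrt{237} \approx 15.395$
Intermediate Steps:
$X = 44$ ($X = 2 - -42 = 2 + 42 = 44$)
$N = -676$ ($N = \left(-26\right) 26 = -676$)
$m = 913$ ($m = 18 \cdot 44 - -121 = 792 + 121 = 913$)
$\sqrt{m + N} = \sqrt{913 - 676} = \sqrt{237}$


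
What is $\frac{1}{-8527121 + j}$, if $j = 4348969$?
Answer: $- \frac{1}{4178152} \approx -2.3934 \cdot 10^{-7}$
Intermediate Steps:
$\frac{1}{-8527121 + j} = \frac{1}{-8527121 + 4348969} = \frac{1}{-4178152} = - \frac{1}{4178152}$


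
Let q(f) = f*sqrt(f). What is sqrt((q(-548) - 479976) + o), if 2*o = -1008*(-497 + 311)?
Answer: 2*sqrt(-96558 - 274*I*sqrt(137)) ≈ 10.319 - 621.56*I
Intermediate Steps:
q(f) = f**(3/2)
o = 93744 (o = (-1008*(-497 + 311))/2 = (-1008*(-186))/2 = (1/2)*187488 = 93744)
sqrt((q(-548) - 479976) + o) = sqrt(((-548)**(3/2) - 479976) + 93744) = sqrt((-1096*I*sqrt(137) - 479976) + 93744) = sqrt((-479976 - 1096*I*sqrt(137)) + 93744) = sqrt(-386232 - 1096*I*sqrt(137))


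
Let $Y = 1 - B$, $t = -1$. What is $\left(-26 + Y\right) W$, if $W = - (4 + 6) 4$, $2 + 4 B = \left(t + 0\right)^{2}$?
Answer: $990$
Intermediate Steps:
$B = - \frac{1}{4}$ ($B = - \frac{1}{2} + \frac{\left(-1 + 0\right)^{2}}{4} = - \frac{1}{2} + \frac{\left(-1\right)^{2}}{4} = - \frac{1}{2} + \frac{1}{4} \cdot 1 = - \frac{1}{2} + \frac{1}{4} = - \frac{1}{4} \approx -0.25$)
$W = -40$ ($W = \left(-1\right) 10 \cdot 4 = \left(-10\right) 4 = -40$)
$Y = \frac{5}{4}$ ($Y = 1 - - \frac{1}{4} = 1 + \frac{1}{4} = \frac{5}{4} \approx 1.25$)
$\left(-26 + Y\right) W = \left(-26 + \frac{5}{4}\right) \left(-40\right) = \left(- \frac{99}{4}\right) \left(-40\right) = 990$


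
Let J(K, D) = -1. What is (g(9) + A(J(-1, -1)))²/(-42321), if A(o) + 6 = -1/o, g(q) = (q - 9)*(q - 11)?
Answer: -25/42321 ≈ -0.00059072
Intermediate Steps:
g(q) = (-11 + q)*(-9 + q) (g(q) = (-9 + q)*(-11 + q) = (-11 + q)*(-9 + q))
A(o) = -6 - 1/o
(g(9) + A(J(-1, -1)))²/(-42321) = ((99 + 9² - 20*9) + (-6 - 1/(-1)))²/(-42321) = ((99 + 81 - 180) + (-6 - 1*(-1)))²*(-1/42321) = (0 + (-6 + 1))²*(-1/42321) = (0 - 5)²*(-1/42321) = (-5)²*(-1/42321) = 25*(-1/42321) = -25/42321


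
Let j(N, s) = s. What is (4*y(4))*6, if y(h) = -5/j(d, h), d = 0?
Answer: -30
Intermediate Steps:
y(h) = -5/h
(4*y(4))*6 = (4*(-5/4))*6 = -5*6 = -30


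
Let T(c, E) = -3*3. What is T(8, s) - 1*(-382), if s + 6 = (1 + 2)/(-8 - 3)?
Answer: 373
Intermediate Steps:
s = -69/11 (s = -6 + (1 + 2)/(-8 - 3) = -6 + 3/(-11) = -6 + 3*(-1/11) = -6 - 3/11 = -69/11 ≈ -6.2727)
T(c, E) = -9
T(8, s) - 1*(-382) = -9 - 1*(-382) = -9 + 382 = 373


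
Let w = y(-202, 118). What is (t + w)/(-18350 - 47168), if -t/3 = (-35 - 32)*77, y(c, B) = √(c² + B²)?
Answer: -15477/65518 - √13682/32759 ≈ -0.23980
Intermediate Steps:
y(c, B) = √(B² + c²)
t = 15477 (t = -3*(-35 - 32)*77 = -(-201)*77 = -3*(-5159) = 15477)
w = 2*√13682 (w = √(118² + (-202)²) = √(13924 + 40804) = √54728 = 2*√13682 ≈ 233.94)
(t + w)/(-18350 - 47168) = (15477 + 2*√13682)/(-18350 - 47168) = (15477 + 2*√13682)/(-65518) = (15477 + 2*√13682)*(-1/65518) = -15477/65518 - √13682/32759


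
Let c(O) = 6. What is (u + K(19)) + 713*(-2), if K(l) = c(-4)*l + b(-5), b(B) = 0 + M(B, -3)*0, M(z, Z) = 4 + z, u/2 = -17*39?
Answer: -2638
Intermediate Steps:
u = -1326 (u = 2*(-17*39) = 2*(-663) = -1326)
b(B) = 0 (b(B) = 0 + (4 + B)*0 = 0 + 0 = 0)
K(l) = 6*l (K(l) = 6*l + 0 = 6*l)
(u + K(19)) + 713*(-2) = (-1326 + 6*19) + 713*(-2) = (-1326 + 114) - 1426 = -1212 - 1426 = -2638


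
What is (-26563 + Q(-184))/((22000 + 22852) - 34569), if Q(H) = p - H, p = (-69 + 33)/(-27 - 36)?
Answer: -184649/71981 ≈ -2.5652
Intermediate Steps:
p = 4/7 (p = -36/(-63) = -36*(-1/63) = 4/7 ≈ 0.57143)
Q(H) = 4/7 - H
(-26563 + Q(-184))/((22000 + 22852) - 34569) = (-26563 + (4/7 - 1*(-184)))/((22000 + 22852) - 34569) = (-26563 + (4/7 + 184))/(44852 - 34569) = (-26563 + 1292/7)/10283 = -184649/7*1/10283 = -184649/71981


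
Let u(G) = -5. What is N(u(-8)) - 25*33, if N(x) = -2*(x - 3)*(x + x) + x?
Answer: -990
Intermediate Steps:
N(x) = x - 4*x*(-3 + x) (N(x) = -2*(-3 + x)*2*x + x = -4*x*(-3 + x) + x = x - 4*x*(-3 + x))
N(u(-8)) - 25*33 = -5*(13 - 4*(-5)) - 25*33 = -5*(13 + 20) - 1*825 = -5*33 - 825 = -165 - 825 = -990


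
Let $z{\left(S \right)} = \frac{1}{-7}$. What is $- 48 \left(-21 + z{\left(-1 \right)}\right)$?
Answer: $\frac{7104}{7} \approx 1014.9$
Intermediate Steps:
$z{\left(S \right)} = - \frac{1}{7}$
$- 48 \left(-21 + z{\left(-1 \right)}\right) = - 48 \left(-21 - \frac{1}{7}\right) = \left(-48\right) \left(- \frac{148}{7}\right) = \frac{7104}{7}$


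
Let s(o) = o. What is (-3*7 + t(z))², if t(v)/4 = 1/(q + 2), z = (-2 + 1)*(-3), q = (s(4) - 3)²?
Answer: 3481/9 ≈ 386.78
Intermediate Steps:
q = 1 (q = (4 - 3)² = 1² = 1)
z = 3 (z = -1*(-3) = 3)
t(v) = 4/3 (t(v) = 4/(1 + 2) = 4/3)
(-3*7 + t(z))² = (-3*7 + 4/3)² = (-21 + 4/3)² = (-59/3)² = 3481/9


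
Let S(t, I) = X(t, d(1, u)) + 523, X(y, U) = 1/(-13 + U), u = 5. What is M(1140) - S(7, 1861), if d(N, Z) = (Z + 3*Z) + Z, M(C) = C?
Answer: 7403/12 ≈ 616.92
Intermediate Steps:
d(N, Z) = 5*Z (d(N, Z) = 4*Z + Z = 5*Z)
S(t, I) = 6277/12 (S(t, I) = 1/(-13 + 5*5) + 523 = 1/(-13 + 25) + 523 = 1/12 + 523 = 6277/12)
M(1140) - S(7, 1861) = 1140 - 1*6277/12 = 1140 - 6277/12 = 7403/12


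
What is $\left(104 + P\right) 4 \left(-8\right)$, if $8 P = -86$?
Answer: $-2984$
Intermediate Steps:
$P = - \frac{43}{4}$ ($P = \frac{1}{8} \left(-86\right) = - \frac{43}{4} \approx -10.75$)
$\left(104 + P\right) 4 \left(-8\right) = \left(104 - \frac{43}{4}\right) 4 \left(-8\right) = \frac{373}{4} \left(-32\right) = -2984$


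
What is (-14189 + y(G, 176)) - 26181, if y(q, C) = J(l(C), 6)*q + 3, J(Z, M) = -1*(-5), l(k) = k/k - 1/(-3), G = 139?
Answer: -39672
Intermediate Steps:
l(k) = 4/3 (l(k) = 1 - 1*(-1/3) = 1 + 1/3 = 4/3)
J(Z, M) = 5
y(q, C) = 3 + 5*q (y(q, C) = 5*q + 3 = 3 + 5*q)
(-14189 + y(G, 176)) - 26181 = (-14189 + (3 + 5*139)) - 26181 = (-14189 + (3 + 695)) - 26181 = (-14189 + 698) - 26181 = -13491 - 26181 = -39672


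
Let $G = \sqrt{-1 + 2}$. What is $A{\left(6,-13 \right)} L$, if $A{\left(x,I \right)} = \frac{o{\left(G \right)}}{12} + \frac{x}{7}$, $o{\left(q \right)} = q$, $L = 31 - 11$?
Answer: $\frac{395}{21} \approx 18.81$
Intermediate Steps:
$L = 20$ ($L = 31 - 11 = 20$)
$G = 1$ ($G = \sqrt{1} = 1$)
$A{\left(x,I \right)} = \frac{1}{12} + \frac{x}{7}$ ($A{\left(x,I \right)} = 1 \cdot \frac{1}{12} + \frac{x}{7} = 1 \cdot \frac{1}{12} + x \frac{1}{7} = \frac{1}{12} + \frac{x}{7}$)
$A{\left(6,-13 \right)} L = \left(\frac{1}{12} + \frac{1}{7} \cdot 6\right) 20 = \left(\frac{1}{12} + \frac{6}{7}\right) 20 = \frac{79}{84} \cdot 20 = \frac{395}{21}$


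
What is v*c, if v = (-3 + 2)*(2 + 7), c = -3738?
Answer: 33642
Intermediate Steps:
v = -9 (v = -1*9 = -9)
v*c = -9*(-3738) = 33642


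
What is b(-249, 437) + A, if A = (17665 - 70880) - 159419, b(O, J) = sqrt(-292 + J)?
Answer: -212634 + sqrt(145) ≈ -2.1262e+5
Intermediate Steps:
A = -212634 (A = -53215 - 159419 = -212634)
b(-249, 437) + A = sqrt(-292 + 437) - 212634 = sqrt(145) - 212634 = -212634 + sqrt(145)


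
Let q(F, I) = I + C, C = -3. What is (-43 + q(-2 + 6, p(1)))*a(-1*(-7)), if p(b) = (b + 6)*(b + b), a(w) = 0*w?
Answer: 0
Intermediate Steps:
a(w) = 0
p(b) = 2*b*(6 + b) (p(b) = (6 + b)*(2*b) = 2*b*(6 + b))
q(F, I) = -3 + I (q(F, I) = I - 3 = -3 + I)
(-43 + q(-2 + 6, p(1)))*a(-1*(-7)) = (-43 + (-3 + 2*1*(6 + 1)))*0 = (-43 + (-3 + 2*1*7))*0 = (-43 + (-3 + 14))*0 = (-43 + 11)*0 = -32*0 = 0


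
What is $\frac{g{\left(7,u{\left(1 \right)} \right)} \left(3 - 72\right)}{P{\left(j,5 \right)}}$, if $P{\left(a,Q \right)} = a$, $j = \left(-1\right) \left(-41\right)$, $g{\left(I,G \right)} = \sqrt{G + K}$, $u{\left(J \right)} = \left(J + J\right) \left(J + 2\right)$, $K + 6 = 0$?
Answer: $0$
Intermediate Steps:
$K = -6$ ($K = -6 + 0 = -6$)
$u{\left(J \right)} = 2 J \left(2 + J\right)$
$g{\left(I,G \right)} = \sqrt{-6 + G}$ ($g{\left(I,G \right)} = \sqrt{G - 6} = \sqrt{-6 + G}$)
$j = 41$
$\frac{g{\left(7,u{\left(1 \right)} \right)} \left(3 - 72\right)}{P{\left(j,5 \right)}} = \frac{\sqrt{-6 + 2 \cdot 1 \left(2 + 1\right)} \left(3 - 72\right)}{41} = \sqrt{-6 + 2 \cdot 1 \cdot 3} \left(-69\right) \frac{1}{41} = \sqrt{-6 + 6} \left(-69\right) \frac{1}{41} = \sqrt{0} \left(-69\right) \frac{1}{41} = 0 \left(-69\right) \frac{1}{41} = 0 \cdot \frac{1}{41} = 0$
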